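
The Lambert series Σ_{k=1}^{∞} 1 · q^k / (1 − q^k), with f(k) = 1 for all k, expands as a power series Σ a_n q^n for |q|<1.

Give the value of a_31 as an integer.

a_31 = 2

d|31:{31,1}  Σf=1+1=2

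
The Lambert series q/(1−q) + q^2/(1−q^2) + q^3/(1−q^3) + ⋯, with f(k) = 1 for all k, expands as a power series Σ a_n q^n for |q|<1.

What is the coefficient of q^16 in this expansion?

[q^16] f(16)=1,f(8)=1,f(4)=1,f(2)=1,f(1)=1 ⇒ 5

a_16 = 5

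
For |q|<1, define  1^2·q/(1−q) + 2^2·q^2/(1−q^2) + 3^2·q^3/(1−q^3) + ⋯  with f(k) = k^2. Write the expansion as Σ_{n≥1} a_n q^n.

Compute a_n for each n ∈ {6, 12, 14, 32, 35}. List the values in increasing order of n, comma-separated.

[q^6] f(1)=1,f(2)=4,f(3)=9,f(6)=36 ⇒ 50
[q^12] f(1)=1,f(2)=4,f(3)=9,f(4)=16,f(6)=36,f(12)=144 ⇒ 210
q^14  k|14↦f(k): 14:196 7:49 2:4 1:1  a_14=250
d|32:{1,2,4,8,16,32}  Σf=1+4+16+64+256+1024=1365
d|35:{1,5,7,35}  Σf=1+25+49+1225=1300

50, 210, 250, 1365, 1300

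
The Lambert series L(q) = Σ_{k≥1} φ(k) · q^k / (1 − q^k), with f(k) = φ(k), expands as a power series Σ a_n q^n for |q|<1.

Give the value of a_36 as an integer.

q^36  k|36↦φ(k): 1:1 2:1 3:2 4:2 6:2 9:6 12:4 18:6 36:12  a_36=36

a_36 = 36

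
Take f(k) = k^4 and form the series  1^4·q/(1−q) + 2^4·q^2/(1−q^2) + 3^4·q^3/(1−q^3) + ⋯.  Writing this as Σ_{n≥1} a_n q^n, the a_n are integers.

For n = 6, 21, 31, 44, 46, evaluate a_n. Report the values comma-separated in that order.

1394, 196964, 923522, 3997266, 4757314

[q^6] f(6)=1296,f(3)=81,f(2)=16,f(1)=1 ⇒ 1394
q^21  k|21↦f(k): 1:1 3:81 7:2401 21:194481  a_21=196964
q^31  k|31↦f(k): 31:923521 1:1  a_31=923522
[q^44] f(44)=3748096,f(22)=234256,f(11)=14641,f(4)=256,f(2)=16,f(1)=1 ⇒ 3997266
d|46:{46,23,2,1}  Σf=4477456+279841+16+1=4757314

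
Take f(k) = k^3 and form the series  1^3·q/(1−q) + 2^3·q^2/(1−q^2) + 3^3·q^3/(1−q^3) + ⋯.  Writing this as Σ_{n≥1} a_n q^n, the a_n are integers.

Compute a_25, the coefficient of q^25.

[q^25] f(25)=15625,f(5)=125,f(1)=1 ⇒ 15751

a_25 = 15751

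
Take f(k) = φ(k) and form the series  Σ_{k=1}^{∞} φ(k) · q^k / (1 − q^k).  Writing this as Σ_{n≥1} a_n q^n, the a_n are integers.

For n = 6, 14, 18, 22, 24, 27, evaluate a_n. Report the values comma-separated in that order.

q^6  k|6↦φ(k): 1:1 2:1 3:2 6:2  a_6=6
[q^14] φ(14)=6,φ(7)=6,φ(2)=1,φ(1)=1 ⇒ 14
d|18:{1,2,3,6,9,18}  Σφ=1+1+2+2+6+6=18
n=22: 22·1 11·2 2·11 1·22  φ→[10+10+1+1]=22
[q^24] φ(24)=8,φ(12)=4,φ(8)=4,φ(6)=2,φ(4)=2,φ(3)=2,φ(2)=1,φ(1)=1 ⇒ 24
n=27: 1·27 3·9 9·3 27·1  φ→[1+2+6+18]=27

6, 14, 18, 22, 24, 27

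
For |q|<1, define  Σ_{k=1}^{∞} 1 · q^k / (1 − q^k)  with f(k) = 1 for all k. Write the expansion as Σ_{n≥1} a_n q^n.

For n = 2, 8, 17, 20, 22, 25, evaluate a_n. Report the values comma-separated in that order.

[q^2] f(2)=1,f(1)=1 ⇒ 2
[q^8] f(1)=1,f(2)=1,f(4)=1,f(8)=1 ⇒ 4
d|17:{1,17}  Σf=1+1=2
n=20: 1·20 2·10 4·5 5·4 10·2 20·1  f→[1+1+1+1+1+1]=6
n=22: 22·1 11·2 2·11 1·22  f→[1+1+1+1]=4
q^25  k|25↦f(k): 25:1 5:1 1:1  a_25=3

2, 4, 2, 6, 4, 3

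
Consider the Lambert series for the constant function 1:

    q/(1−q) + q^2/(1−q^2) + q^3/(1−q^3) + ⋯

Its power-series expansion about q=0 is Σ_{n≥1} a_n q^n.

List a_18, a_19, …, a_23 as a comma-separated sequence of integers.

q^18  k|18↦f(k): 1:1 2:1 3:1 6:1 9:1 18:1  a_18=6
d|19:{19,1}  Σf=1+1=2
d|20:{20,10,5,4,2,1}  Σf=1+1+1+1+1+1=6
d|21:{1,3,7,21}  Σf=1+1+1+1=4
[q^22] f(22)=1,f(11)=1,f(2)=1,f(1)=1 ⇒ 4
d|23:{1,23}  Σf=1+1=2

6, 2, 6, 4, 4, 2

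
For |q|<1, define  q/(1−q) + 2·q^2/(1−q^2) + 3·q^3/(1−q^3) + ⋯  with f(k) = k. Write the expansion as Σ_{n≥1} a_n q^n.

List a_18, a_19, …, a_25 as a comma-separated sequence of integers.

39, 20, 42, 32, 36, 24, 60, 31

d|18:{18,9,6,3,2,1}  Σf=18+9+6+3+2+1=39
q^19  k|19↦f(k): 19:19 1:1  a_19=20
q^20  k|20↦f(k): 20:20 10:10 5:5 4:4 2:2 1:1  a_20=42
n=21: 21·1 7·3 3·7 1·21  f→[21+7+3+1]=32
q^22  k|22↦f(k): 22:22 11:11 2:2 1:1  a_22=36
q^23  k|23↦f(k): 1:1 23:23  a_23=24
q^24  k|24↦f(k): 24:24 12:12 8:8 6:6 4:4 3:3 2:2 1:1  a_24=60
d|25:{1,5,25}  Σf=1+5+25=31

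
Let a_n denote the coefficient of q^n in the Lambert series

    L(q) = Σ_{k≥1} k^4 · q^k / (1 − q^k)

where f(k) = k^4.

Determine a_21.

a_21 = 196964

q^21  k|21↦f(k): 1:1 3:81 7:2401 21:194481  a_21=196964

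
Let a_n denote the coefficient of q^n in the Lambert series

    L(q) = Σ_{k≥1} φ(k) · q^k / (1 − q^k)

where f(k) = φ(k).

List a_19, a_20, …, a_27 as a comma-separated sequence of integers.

[q^19] φ(19)=18,φ(1)=1 ⇒ 19
q^20  k|20↦φ(k): 20:8 10:4 5:4 4:2 2:1 1:1  a_20=20
q^21  k|21↦φ(k): 21:12 7:6 3:2 1:1  a_21=21
[q^22] φ(1)=1,φ(2)=1,φ(11)=10,φ(22)=10 ⇒ 22
[q^23] φ(1)=1,φ(23)=22 ⇒ 23
d|24:{24,12,8,6,4,3,2,1}  Σφ=8+4+4+2+2+2+1+1=24
n=25: 25·1 5·5 1·25  φ→[20+4+1]=25
[q^26] φ(26)=12,φ(13)=12,φ(2)=1,φ(1)=1 ⇒ 26
[q^27] φ(1)=1,φ(3)=2,φ(9)=6,φ(27)=18 ⇒ 27

19, 20, 21, 22, 23, 24, 25, 26, 27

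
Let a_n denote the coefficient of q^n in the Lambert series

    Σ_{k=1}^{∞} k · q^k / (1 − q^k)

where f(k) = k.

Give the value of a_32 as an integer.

a_32 = 63

d|32:{1,2,4,8,16,32}  Σf=1+2+4+8+16+32=63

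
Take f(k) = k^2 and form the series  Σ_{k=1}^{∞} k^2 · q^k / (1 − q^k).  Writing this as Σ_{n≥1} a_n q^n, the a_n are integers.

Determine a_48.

a_48 = 3410

q^48  k|48↦f(k): 48:2304 24:576 16:256 12:144 8:64 6:36 4:16 3:9 2:4 1:1  a_48=3410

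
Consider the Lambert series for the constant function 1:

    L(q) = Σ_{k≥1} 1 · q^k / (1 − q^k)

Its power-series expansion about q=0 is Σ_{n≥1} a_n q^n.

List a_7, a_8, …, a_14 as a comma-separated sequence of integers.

d|7:{7,1}  Σf=1+1=2
n=8: 8·1 4·2 2·4 1·8  f→[1+1+1+1]=4
n=9: 1·9 3·3 9·1  f→[1+1+1]=3
n=10: 10·1 5·2 2·5 1·10  f→[1+1+1+1]=4
n=11: 1·11 11·1  f→[1+1]=2
n=12: 12·1 6·2 4·3 3·4 2·6 1·12  f→[1+1+1+1+1+1]=6
q^13  k|13↦f(k): 13:1 1:1  a_13=2
d|14:{1,2,7,14}  Σf=1+1+1+1=4

2, 4, 3, 4, 2, 6, 2, 4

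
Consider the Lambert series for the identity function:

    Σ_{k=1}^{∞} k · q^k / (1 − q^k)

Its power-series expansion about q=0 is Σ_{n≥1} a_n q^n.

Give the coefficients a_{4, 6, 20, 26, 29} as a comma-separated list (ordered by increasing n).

7, 12, 42, 42, 30

n=4: 1·4 2·2 4·1  f→[1+2+4]=7
q^6  k|6↦f(k): 1:1 2:2 3:3 6:6  a_6=12
d|20:{1,2,4,5,10,20}  Σf=1+2+4+5+10+20=42
n=26: 1·26 2·13 13·2 26·1  f→[1+2+13+26]=42
d|29:{1,29}  Σf=1+29=30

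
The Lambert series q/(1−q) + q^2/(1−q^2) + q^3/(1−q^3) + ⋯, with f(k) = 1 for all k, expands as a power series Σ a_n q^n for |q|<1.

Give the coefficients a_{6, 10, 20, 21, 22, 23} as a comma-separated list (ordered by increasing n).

q^6  k|6↦f(k): 6:1 3:1 2:1 1:1  a_6=4
[q^10] f(1)=1,f(2)=1,f(5)=1,f(10)=1 ⇒ 4
[q^20] f(1)=1,f(2)=1,f(4)=1,f(5)=1,f(10)=1,f(20)=1 ⇒ 6
q^21  k|21↦f(k): 21:1 7:1 3:1 1:1  a_21=4
n=22: 1·22 2·11 11·2 22·1  f→[1+1+1+1]=4
[q^23] f(1)=1,f(23)=1 ⇒ 2

4, 4, 6, 4, 4, 2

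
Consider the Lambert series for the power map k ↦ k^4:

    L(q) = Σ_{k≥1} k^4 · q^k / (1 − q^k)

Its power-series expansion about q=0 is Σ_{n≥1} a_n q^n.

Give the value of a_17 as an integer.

a_17 = 83522

q^17  k|17↦f(k): 17:83521 1:1  a_17=83522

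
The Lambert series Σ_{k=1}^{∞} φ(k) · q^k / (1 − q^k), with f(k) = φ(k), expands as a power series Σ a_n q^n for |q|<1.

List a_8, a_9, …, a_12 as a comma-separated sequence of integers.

n=8: 8·1 4·2 2·4 1·8  φ→[4+2+1+1]=8
d|9:{1,3,9}  Σφ=1+2+6=9
q^10  k|10↦φ(k): 1:1 2:1 5:4 10:4  a_10=10
d|11:{1,11}  Σφ=1+10=11
[q^12] φ(12)=4,φ(6)=2,φ(4)=2,φ(3)=2,φ(2)=1,φ(1)=1 ⇒ 12

8, 9, 10, 11, 12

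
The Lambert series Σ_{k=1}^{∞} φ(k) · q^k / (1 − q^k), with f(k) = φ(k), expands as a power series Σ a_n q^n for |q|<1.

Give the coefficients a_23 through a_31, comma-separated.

n=23: 23·1 1·23  φ→[22+1]=23
d|24:{1,2,3,4,6,8,12,24}  Σφ=1+1+2+2+2+4+4+8=24
n=25: 25·1 5·5 1·25  φ→[20+4+1]=25
q^26  k|26↦φ(k): 1:1 2:1 13:12 26:12  a_26=26
q^27  k|27↦φ(k): 1:1 3:2 9:6 27:18  a_27=27
n=28: 28·1 14·2 7·4 4·7 2·14 1·28  φ→[12+6+6+2+1+1]=28
q^29  k|29↦φ(k): 1:1 29:28  a_29=29
[q^30] φ(1)=1,φ(2)=1,φ(3)=2,φ(5)=4,φ(6)=2,φ(10)=4,φ(15)=8,φ(30)=8 ⇒ 30
d|31:{1,31}  Σφ=1+30=31

23, 24, 25, 26, 27, 28, 29, 30, 31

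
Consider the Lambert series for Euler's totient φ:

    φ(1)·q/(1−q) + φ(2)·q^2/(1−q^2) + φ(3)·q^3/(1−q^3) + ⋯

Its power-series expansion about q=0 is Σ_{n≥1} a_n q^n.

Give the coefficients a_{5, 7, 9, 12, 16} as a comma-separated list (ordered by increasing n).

n=5: 5·1 1·5  φ→[4+1]=5
d|7:{7,1}  Σφ=6+1=7
[q^9] φ(1)=1,φ(3)=2,φ(9)=6 ⇒ 9
q^12  k|12↦φ(k): 1:1 2:1 3:2 4:2 6:2 12:4  a_12=12
q^16  k|16↦φ(k): 1:1 2:1 4:2 8:4 16:8  a_16=16

5, 7, 9, 12, 16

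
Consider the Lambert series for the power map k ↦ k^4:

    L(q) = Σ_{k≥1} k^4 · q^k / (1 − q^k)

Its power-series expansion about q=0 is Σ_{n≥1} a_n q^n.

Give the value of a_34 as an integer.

d|34:{1,2,17,34}  Σf=1+16+83521+1336336=1419874

a_34 = 1419874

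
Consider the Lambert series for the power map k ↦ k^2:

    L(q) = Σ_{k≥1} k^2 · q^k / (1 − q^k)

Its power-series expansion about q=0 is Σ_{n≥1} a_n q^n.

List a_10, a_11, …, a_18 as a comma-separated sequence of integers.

q^10  k|10↦f(k): 1:1 2:4 5:25 10:100  a_10=130
n=11: 11·1 1·11  f→[121+1]=122
d|12:{1,2,3,4,6,12}  Σf=1+4+9+16+36+144=210
d|13:{13,1}  Σf=169+1=170
d|14:{1,2,7,14}  Σf=1+4+49+196=250
d|15:{1,3,5,15}  Σf=1+9+25+225=260
[q^16] f(16)=256,f(8)=64,f(4)=16,f(2)=4,f(1)=1 ⇒ 341
n=17: 1·17 17·1  f→[1+289]=290
q^18  k|18↦f(k): 18:324 9:81 6:36 3:9 2:4 1:1  a_18=455

130, 122, 210, 170, 250, 260, 341, 290, 455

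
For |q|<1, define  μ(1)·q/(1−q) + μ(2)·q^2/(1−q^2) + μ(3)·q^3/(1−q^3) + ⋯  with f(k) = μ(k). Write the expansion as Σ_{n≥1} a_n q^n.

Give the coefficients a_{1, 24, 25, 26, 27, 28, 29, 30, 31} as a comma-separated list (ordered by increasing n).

q^1  k|1↦μ(k): 1:1  a_1=1
q^24  k|24↦μ(k): 1:1 2:-1 3:-1 4:0 6:1 8:0 12:0 24:0  a_24=0
q^25  k|25↦μ(k): 1:1 5:-1 25:0  a_25=0
n=26: 26·1 13·2 2·13 1·26  μ→[1+(-1)+(-1)+1]=0
[q^27] μ(27)=0,μ(9)=0,μ(3)=-1,μ(1)=1 ⇒ 0
q^28  k|28↦μ(k): 28:0 14:1 7:-1 4:0 2:-1 1:1  a_28=0
[q^29] μ(1)=1,μ(29)=-1 ⇒ 0
n=30: 1·30 2·15 3·10 5·6 6·5 10·3 15·2 30·1  μ→[1+(-1)+(-1)+(-1)+1+1+1+(-1)]=0
q^31  k|31↦μ(k): 1:1 31:-1  a_31=0

1, 0, 0, 0, 0, 0, 0, 0, 0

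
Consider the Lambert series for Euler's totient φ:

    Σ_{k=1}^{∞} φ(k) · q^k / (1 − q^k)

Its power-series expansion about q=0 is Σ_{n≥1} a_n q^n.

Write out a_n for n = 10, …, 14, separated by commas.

d|10:{10,5,2,1}  Σφ=4+4+1+1=10
n=11: 11·1 1·11  φ→[10+1]=11
q^12  k|12↦φ(k): 1:1 2:1 3:2 4:2 6:2 12:4  a_12=12
d|13:{1,13}  Σφ=1+12=13
[q^14] φ(1)=1,φ(2)=1,φ(7)=6,φ(14)=6 ⇒ 14

10, 11, 12, 13, 14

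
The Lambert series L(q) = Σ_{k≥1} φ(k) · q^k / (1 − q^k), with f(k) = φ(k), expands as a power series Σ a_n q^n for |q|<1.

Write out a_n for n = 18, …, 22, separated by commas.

d|18:{18,9,6,3,2,1}  Σφ=6+6+2+2+1+1=18
[q^19] φ(1)=1,φ(19)=18 ⇒ 19
d|20:{1,2,4,5,10,20}  Σφ=1+1+2+4+4+8=20
[q^21] φ(1)=1,φ(3)=2,φ(7)=6,φ(21)=12 ⇒ 21
n=22: 22·1 11·2 2·11 1·22  φ→[10+10+1+1]=22

18, 19, 20, 21, 22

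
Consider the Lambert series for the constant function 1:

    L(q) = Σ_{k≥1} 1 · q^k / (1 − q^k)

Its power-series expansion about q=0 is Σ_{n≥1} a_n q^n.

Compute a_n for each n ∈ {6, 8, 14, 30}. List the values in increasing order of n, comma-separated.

n=6: 1·6 2·3 3·2 6·1  f→[1+1+1+1]=4
[q^8] f(1)=1,f(2)=1,f(4)=1,f(8)=1 ⇒ 4
n=14: 14·1 7·2 2·7 1·14  f→[1+1+1+1]=4
n=30: 30·1 15·2 10·3 6·5 5·6 3·10 2·15 1·30  f→[1+1+1+1+1+1+1+1]=8

4, 4, 4, 8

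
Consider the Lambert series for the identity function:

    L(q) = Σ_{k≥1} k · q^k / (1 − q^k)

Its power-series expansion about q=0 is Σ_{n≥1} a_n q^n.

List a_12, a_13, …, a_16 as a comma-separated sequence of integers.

28, 14, 24, 24, 31

q^12  k|12↦f(k): 1:1 2:2 3:3 4:4 6:6 12:12  a_12=28
q^13  k|13↦f(k): 13:13 1:1  a_13=14
n=14: 14·1 7·2 2·7 1·14  f→[14+7+2+1]=24
n=15: 1·15 3·5 5·3 15·1  f→[1+3+5+15]=24
d|16:{1,2,4,8,16}  Σf=1+2+4+8+16=31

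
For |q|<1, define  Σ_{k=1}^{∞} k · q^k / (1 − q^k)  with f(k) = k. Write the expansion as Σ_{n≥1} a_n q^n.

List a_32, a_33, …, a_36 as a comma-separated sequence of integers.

[q^32] f(32)=32,f(16)=16,f(8)=8,f(4)=4,f(2)=2,f(1)=1 ⇒ 63
d|33:{1,3,11,33}  Σf=1+3+11+33=48
[q^34] f(1)=1,f(2)=2,f(17)=17,f(34)=34 ⇒ 54
[q^35] f(1)=1,f(5)=5,f(7)=7,f(35)=35 ⇒ 48
q^36  k|36↦f(k): 36:36 18:18 12:12 9:9 6:6 4:4 3:3 2:2 1:1  a_36=91

63, 48, 54, 48, 91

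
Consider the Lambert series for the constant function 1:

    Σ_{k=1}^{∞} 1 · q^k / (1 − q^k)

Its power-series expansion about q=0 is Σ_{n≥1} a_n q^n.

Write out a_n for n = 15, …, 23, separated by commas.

n=15: 15·1 5·3 3·5 1·15  f→[1+1+1+1]=4
q^16  k|16↦f(k): 16:1 8:1 4:1 2:1 1:1  a_16=5
n=17: 1·17 17·1  f→[1+1]=2
d|18:{18,9,6,3,2,1}  Σf=1+1+1+1+1+1=6
[q^19] f(19)=1,f(1)=1 ⇒ 2
q^20  k|20↦f(k): 20:1 10:1 5:1 4:1 2:1 1:1  a_20=6
q^21  k|21↦f(k): 1:1 3:1 7:1 21:1  a_21=4
d|22:{22,11,2,1}  Σf=1+1+1+1=4
n=23: 1·23 23·1  f→[1+1]=2

4, 5, 2, 6, 2, 6, 4, 4, 2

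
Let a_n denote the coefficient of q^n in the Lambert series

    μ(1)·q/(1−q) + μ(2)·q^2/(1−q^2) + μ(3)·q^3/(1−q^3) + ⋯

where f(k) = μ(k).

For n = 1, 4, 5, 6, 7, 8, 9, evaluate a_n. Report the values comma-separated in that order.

n=1: 1·1  μ→[1]=1
n=4: 1·4 2·2 4·1  μ→[1+(-1)+0]=0
d|5:{1,5}  Σμ=1+(-1)=0
n=6: 6·1 3·2 2·3 1·6  μ→[1+(-1)+(-1)+1]=0
[q^7] μ(1)=1,μ(7)=-1 ⇒ 0
q^8  k|8↦μ(k): 1:1 2:-1 4:0 8:0  a_8=0
q^9  k|9↦μ(k): 1:1 3:-1 9:0  a_9=0

1, 0, 0, 0, 0, 0, 0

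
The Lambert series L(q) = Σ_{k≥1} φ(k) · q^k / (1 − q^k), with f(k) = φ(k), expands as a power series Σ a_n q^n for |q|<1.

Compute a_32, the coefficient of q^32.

d|32:{1,2,4,8,16,32}  Σφ=1+1+2+4+8+16=32

a_32 = 32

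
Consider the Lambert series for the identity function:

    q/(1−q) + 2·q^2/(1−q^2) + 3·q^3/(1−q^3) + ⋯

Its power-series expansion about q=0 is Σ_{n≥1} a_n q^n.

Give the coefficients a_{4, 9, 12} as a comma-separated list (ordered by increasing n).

q^4  k|4↦f(k): 4:4 2:2 1:1  a_4=7
[q^9] f(9)=9,f(3)=3,f(1)=1 ⇒ 13
d|12:{12,6,4,3,2,1}  Σf=12+6+4+3+2+1=28

7, 13, 28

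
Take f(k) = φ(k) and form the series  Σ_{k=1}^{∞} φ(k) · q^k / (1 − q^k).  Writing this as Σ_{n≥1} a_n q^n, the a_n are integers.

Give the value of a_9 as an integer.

n=9: 1·9 3·3 9·1  φ→[1+2+6]=9

a_9 = 9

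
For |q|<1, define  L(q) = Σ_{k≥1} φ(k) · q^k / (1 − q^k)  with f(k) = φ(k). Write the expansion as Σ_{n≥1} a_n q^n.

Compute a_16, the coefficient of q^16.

d|16:{16,8,4,2,1}  Σφ=8+4+2+1+1=16

a_16 = 16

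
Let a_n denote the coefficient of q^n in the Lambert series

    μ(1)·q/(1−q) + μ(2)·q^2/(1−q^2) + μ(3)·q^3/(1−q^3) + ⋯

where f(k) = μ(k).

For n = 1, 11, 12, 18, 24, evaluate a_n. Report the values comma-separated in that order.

[q^1] μ(1)=1 ⇒ 1
d|11:{1,11}  Σμ=1+(-1)=0
[q^12] μ(12)=0,μ(6)=1,μ(4)=0,μ(3)=-1,μ(2)=-1,μ(1)=1 ⇒ 0
n=18: 1·18 2·9 3·6 6·3 9·2 18·1  μ→[1+(-1)+(-1)+1+0+0]=0
n=24: 1·24 2·12 3·8 4·6 6·4 8·3 12·2 24·1  μ→[1+(-1)+(-1)+0+1+0+0+0]=0

1, 0, 0, 0, 0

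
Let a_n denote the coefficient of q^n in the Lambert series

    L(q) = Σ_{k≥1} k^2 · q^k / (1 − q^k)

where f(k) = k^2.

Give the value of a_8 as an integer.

a_8 = 85

q^8  k|8↦f(k): 1:1 2:4 4:16 8:64  a_8=85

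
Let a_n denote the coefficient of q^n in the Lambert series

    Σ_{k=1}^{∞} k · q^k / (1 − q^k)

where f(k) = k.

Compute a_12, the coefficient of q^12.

[q^12] f(12)=12,f(6)=6,f(4)=4,f(3)=3,f(2)=2,f(1)=1 ⇒ 28

a_12 = 28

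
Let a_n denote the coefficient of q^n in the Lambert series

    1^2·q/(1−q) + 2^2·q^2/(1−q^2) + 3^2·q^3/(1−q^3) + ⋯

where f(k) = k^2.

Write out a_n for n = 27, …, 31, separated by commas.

n=27: 1·27 3·9 9·3 27·1  f→[1+9+81+729]=820
q^28  k|28↦f(k): 28:784 14:196 7:49 4:16 2:4 1:1  a_28=1050
n=29: 1·29 29·1  f→[1+841]=842
q^30  k|30↦f(k): 30:900 15:225 10:100 6:36 5:25 3:9 2:4 1:1  a_30=1300
n=31: 1·31 31·1  f→[1+961]=962

820, 1050, 842, 1300, 962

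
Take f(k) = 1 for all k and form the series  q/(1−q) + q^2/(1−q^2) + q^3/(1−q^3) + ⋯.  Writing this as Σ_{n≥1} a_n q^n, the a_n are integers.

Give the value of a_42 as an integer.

a_42 = 8

q^42  k|42↦f(k): 42:1 21:1 14:1 7:1 6:1 3:1 2:1 1:1  a_42=8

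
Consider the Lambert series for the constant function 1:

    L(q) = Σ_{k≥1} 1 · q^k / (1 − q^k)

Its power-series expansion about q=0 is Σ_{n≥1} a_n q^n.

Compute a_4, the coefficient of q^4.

q^4  k|4↦f(k): 1:1 2:1 4:1  a_4=3

a_4 = 3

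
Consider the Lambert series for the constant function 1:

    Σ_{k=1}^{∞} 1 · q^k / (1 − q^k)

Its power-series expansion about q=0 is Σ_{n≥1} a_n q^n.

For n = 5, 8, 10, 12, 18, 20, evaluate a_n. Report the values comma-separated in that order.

[q^5] f(1)=1,f(5)=1 ⇒ 2
n=8: 8·1 4·2 2·4 1·8  f→[1+1+1+1]=4
n=10: 1·10 2·5 5·2 10·1  f→[1+1+1+1]=4
[q^12] f(12)=1,f(6)=1,f(4)=1,f(3)=1,f(2)=1,f(1)=1 ⇒ 6
n=18: 1·18 2·9 3·6 6·3 9·2 18·1  f→[1+1+1+1+1+1]=6
d|20:{20,10,5,4,2,1}  Σf=1+1+1+1+1+1=6

2, 4, 4, 6, 6, 6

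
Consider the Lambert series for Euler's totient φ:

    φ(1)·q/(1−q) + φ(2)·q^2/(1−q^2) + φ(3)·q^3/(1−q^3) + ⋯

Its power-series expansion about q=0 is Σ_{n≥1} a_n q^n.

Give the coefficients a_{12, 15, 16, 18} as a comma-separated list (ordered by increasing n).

n=12: 12·1 6·2 4·3 3·4 2·6 1·12  φ→[4+2+2+2+1+1]=12
d|15:{15,5,3,1}  Σφ=8+4+2+1=15
[q^16] φ(1)=1,φ(2)=1,φ(4)=2,φ(8)=4,φ(16)=8 ⇒ 16
[q^18] φ(18)=6,φ(9)=6,φ(6)=2,φ(3)=2,φ(2)=1,φ(1)=1 ⇒ 18

12, 15, 16, 18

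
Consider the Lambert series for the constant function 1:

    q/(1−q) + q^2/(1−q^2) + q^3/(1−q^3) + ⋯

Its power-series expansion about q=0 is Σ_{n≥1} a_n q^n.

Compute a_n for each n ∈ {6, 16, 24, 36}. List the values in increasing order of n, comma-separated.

4, 5, 8, 9

n=6: 1·6 2·3 3·2 6·1  f→[1+1+1+1]=4
d|16:{1,2,4,8,16}  Σf=1+1+1+1+1=5
[q^24] f(24)=1,f(12)=1,f(8)=1,f(6)=1,f(4)=1,f(3)=1,f(2)=1,f(1)=1 ⇒ 8
[q^36] f(36)=1,f(18)=1,f(12)=1,f(9)=1,f(6)=1,f(4)=1,f(3)=1,f(2)=1,f(1)=1 ⇒ 9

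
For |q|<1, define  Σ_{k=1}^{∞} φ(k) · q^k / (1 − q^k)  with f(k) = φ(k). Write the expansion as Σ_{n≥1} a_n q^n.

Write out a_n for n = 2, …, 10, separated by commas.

n=2: 2·1 1·2  φ→[1+1]=2
q^3  k|3↦φ(k): 1:1 3:2  a_3=3
n=4: 4·1 2·2 1·4  φ→[2+1+1]=4
n=5: 1·5 5·1  φ→[1+4]=5
q^6  k|6↦φ(k): 6:2 3:2 2:1 1:1  a_6=6
n=7: 7·1 1·7  φ→[6+1]=7
[q^8] φ(8)=4,φ(4)=2,φ(2)=1,φ(1)=1 ⇒ 8
d|9:{9,3,1}  Σφ=6+2+1=9
q^10  k|10↦φ(k): 1:1 2:1 5:4 10:4  a_10=10

2, 3, 4, 5, 6, 7, 8, 9, 10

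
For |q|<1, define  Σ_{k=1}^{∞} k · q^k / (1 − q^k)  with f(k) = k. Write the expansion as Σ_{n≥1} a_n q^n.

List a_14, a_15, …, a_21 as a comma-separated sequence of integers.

24, 24, 31, 18, 39, 20, 42, 32

n=14: 14·1 7·2 2·7 1·14  f→[14+7+2+1]=24
d|15:{1,3,5,15}  Σf=1+3+5+15=24
q^16  k|16↦f(k): 16:16 8:8 4:4 2:2 1:1  a_16=31
q^17  k|17↦f(k): 17:17 1:1  a_17=18
q^18  k|18↦f(k): 1:1 2:2 3:3 6:6 9:9 18:18  a_18=39
q^19  k|19↦f(k): 19:19 1:1  a_19=20
[q^20] f(1)=1,f(2)=2,f(4)=4,f(5)=5,f(10)=10,f(20)=20 ⇒ 42
q^21  k|21↦f(k): 21:21 7:7 3:3 1:1  a_21=32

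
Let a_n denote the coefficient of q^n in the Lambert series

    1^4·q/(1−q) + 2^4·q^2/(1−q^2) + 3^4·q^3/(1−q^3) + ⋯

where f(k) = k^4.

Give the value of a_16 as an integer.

a_16 = 69905

q^16  k|16↦f(k): 16:65536 8:4096 4:256 2:16 1:1  a_16=69905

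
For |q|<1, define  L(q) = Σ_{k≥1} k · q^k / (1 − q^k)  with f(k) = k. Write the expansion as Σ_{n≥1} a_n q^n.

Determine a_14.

a_14 = 24

n=14: 14·1 7·2 2·7 1·14  f→[14+7+2+1]=24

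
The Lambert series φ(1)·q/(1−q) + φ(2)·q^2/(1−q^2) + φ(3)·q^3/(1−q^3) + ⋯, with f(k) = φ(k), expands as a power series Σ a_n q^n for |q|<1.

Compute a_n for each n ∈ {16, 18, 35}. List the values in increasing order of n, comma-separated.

q^16  k|16↦φ(k): 16:8 8:4 4:2 2:1 1:1  a_16=16
n=18: 18·1 9·2 6·3 3·6 2·9 1·18  φ→[6+6+2+2+1+1]=18
q^35  k|35↦φ(k): 35:24 7:6 5:4 1:1  a_35=35

16, 18, 35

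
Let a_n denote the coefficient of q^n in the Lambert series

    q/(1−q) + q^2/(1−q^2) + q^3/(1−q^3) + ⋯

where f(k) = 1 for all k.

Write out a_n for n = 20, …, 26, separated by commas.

q^20  k|20↦f(k): 20:1 10:1 5:1 4:1 2:1 1:1  a_20=6
q^21  k|21↦f(k): 21:1 7:1 3:1 1:1  a_21=4
n=22: 1·22 2·11 11·2 22·1  f→[1+1+1+1]=4
[q^23] f(23)=1,f(1)=1 ⇒ 2
d|24:{1,2,3,4,6,8,12,24}  Σf=1+1+1+1+1+1+1+1=8
q^25  k|25↦f(k): 1:1 5:1 25:1  a_25=3
[q^26] f(1)=1,f(2)=1,f(13)=1,f(26)=1 ⇒ 4

6, 4, 4, 2, 8, 3, 4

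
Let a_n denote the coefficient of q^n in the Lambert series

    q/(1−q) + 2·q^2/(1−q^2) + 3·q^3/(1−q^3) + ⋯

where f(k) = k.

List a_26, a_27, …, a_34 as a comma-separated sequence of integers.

42, 40, 56, 30, 72, 32, 63, 48, 54

q^26  k|26↦f(k): 26:26 13:13 2:2 1:1  a_26=42
q^27  k|27↦f(k): 27:27 9:9 3:3 1:1  a_27=40
d|28:{28,14,7,4,2,1}  Σf=28+14+7+4+2+1=56
d|29:{1,29}  Σf=1+29=30
q^30  k|30↦f(k): 30:30 15:15 10:10 6:6 5:5 3:3 2:2 1:1  a_30=72
d|31:{31,1}  Σf=31+1=32
d|32:{1,2,4,8,16,32}  Σf=1+2+4+8+16+32=63
[q^33] f(1)=1,f(3)=3,f(11)=11,f(33)=33 ⇒ 48
[q^34] f(1)=1,f(2)=2,f(17)=17,f(34)=34 ⇒ 54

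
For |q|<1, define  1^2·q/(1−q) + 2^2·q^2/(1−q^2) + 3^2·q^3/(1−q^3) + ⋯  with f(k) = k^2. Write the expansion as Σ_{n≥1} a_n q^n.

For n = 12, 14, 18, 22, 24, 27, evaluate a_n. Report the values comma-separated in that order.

q^12  k|12↦f(k): 1:1 2:4 3:9 4:16 6:36 12:144  a_12=210
q^14  k|14↦f(k): 1:1 2:4 7:49 14:196  a_14=250
[q^18] f(18)=324,f(9)=81,f(6)=36,f(3)=9,f(2)=4,f(1)=1 ⇒ 455
q^22  k|22↦f(k): 1:1 2:4 11:121 22:484  a_22=610
d|24:{24,12,8,6,4,3,2,1}  Σf=576+144+64+36+16+9+4+1=850
[q^27] f(27)=729,f(9)=81,f(3)=9,f(1)=1 ⇒ 820

210, 250, 455, 610, 850, 820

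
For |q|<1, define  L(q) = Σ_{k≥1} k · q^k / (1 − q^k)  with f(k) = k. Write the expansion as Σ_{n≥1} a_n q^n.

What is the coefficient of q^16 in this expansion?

a_16 = 31

n=16: 16·1 8·2 4·4 2·8 1·16  f→[16+8+4+2+1]=31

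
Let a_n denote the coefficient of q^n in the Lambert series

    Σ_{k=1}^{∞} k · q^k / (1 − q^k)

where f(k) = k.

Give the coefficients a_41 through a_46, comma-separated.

42, 96, 44, 84, 78, 72

d|41:{41,1}  Σf=41+1=42
[q^42] f(1)=1,f(2)=2,f(3)=3,f(6)=6,f(7)=7,f(14)=14,f(21)=21,f(42)=42 ⇒ 96
n=43: 1·43 43·1  f→[1+43]=44
n=44: 44·1 22·2 11·4 4·11 2·22 1·44  f→[44+22+11+4+2+1]=84
d|45:{45,15,9,5,3,1}  Σf=45+15+9+5+3+1=78
q^46  k|46↦f(k): 1:1 2:2 23:23 46:46  a_46=72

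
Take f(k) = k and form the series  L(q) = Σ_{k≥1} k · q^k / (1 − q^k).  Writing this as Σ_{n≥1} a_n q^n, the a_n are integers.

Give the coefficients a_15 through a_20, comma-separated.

[q^15] f(15)=15,f(5)=5,f(3)=3,f(1)=1 ⇒ 24
d|16:{1,2,4,8,16}  Σf=1+2+4+8+16=31
q^17  k|17↦f(k): 1:1 17:17  a_17=18
d|18:{18,9,6,3,2,1}  Σf=18+9+6+3+2+1=39
q^19  k|19↦f(k): 1:1 19:19  a_19=20
n=20: 1·20 2·10 4·5 5·4 10·2 20·1  f→[1+2+4+5+10+20]=42

24, 31, 18, 39, 20, 42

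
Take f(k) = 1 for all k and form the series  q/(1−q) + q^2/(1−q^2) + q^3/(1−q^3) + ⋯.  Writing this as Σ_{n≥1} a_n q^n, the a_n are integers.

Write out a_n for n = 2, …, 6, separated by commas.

[q^2] f(2)=1,f(1)=1 ⇒ 2
[q^3] f(3)=1,f(1)=1 ⇒ 2
q^4  k|4↦f(k): 1:1 2:1 4:1  a_4=3
[q^5] f(1)=1,f(5)=1 ⇒ 2
q^6  k|6↦f(k): 1:1 2:1 3:1 6:1  a_6=4

2, 2, 3, 2, 4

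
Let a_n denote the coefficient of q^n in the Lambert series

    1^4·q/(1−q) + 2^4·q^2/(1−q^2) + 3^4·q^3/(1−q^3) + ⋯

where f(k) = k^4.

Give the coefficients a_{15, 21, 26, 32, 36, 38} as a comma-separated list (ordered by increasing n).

51332, 196964, 485554, 1118481, 1813539, 2215474

d|15:{15,5,3,1}  Σf=50625+625+81+1=51332
n=21: 21·1 7·3 3·7 1·21  f→[194481+2401+81+1]=196964
d|26:{26,13,2,1}  Σf=456976+28561+16+1=485554
q^32  k|32↦f(k): 1:1 2:16 4:256 8:4096 16:65536 32:1048576  a_32=1118481
q^36  k|36↦f(k): 1:1 2:16 3:81 4:256 6:1296 9:6561 12:20736 18:104976 36:1679616  a_36=1813539
q^38  k|38↦f(k): 1:1 2:16 19:130321 38:2085136  a_38=2215474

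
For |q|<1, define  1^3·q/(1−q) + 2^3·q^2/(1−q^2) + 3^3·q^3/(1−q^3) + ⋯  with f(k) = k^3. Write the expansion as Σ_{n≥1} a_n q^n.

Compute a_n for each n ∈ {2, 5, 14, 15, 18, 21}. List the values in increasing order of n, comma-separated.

9, 126, 3096, 3528, 6813, 9632

q^2  k|2↦f(k): 1:1 2:8  a_2=9
d|5:{5,1}  Σf=125+1=126
q^14  k|14↦f(k): 1:1 2:8 7:343 14:2744  a_14=3096
q^15  k|15↦f(k): 15:3375 5:125 3:27 1:1  a_15=3528
d|18:{18,9,6,3,2,1}  Σf=5832+729+216+27+8+1=6813
n=21: 1·21 3·7 7·3 21·1  f→[1+27+343+9261]=9632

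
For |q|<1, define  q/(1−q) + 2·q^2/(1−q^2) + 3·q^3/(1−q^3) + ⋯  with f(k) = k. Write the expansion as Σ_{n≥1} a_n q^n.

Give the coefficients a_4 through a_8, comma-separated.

n=4: 1·4 2·2 4·1  f→[1+2+4]=7
q^5  k|5↦f(k): 5:5 1:1  a_5=6
q^6  k|6↦f(k): 1:1 2:2 3:3 6:6  a_6=12
d|7:{1,7}  Σf=1+7=8
n=8: 8·1 4·2 2·4 1·8  f→[8+4+2+1]=15

7, 6, 12, 8, 15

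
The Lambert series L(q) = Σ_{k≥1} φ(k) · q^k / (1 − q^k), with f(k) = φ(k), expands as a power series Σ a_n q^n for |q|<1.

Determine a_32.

d|32:{1,2,4,8,16,32}  Σφ=1+1+2+4+8+16=32

a_32 = 32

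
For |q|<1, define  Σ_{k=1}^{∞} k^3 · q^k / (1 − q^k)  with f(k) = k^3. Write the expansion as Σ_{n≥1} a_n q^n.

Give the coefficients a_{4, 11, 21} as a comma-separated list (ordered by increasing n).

73, 1332, 9632

n=4: 1·4 2·2 4·1  f→[1+8+64]=73
[q^11] f(11)=1331,f(1)=1 ⇒ 1332
q^21  k|21↦f(k): 21:9261 7:343 3:27 1:1  a_21=9632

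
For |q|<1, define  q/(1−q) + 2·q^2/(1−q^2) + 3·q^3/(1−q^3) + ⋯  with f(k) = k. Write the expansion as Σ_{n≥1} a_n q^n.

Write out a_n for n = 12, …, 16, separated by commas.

28, 14, 24, 24, 31

q^12  k|12↦f(k): 1:1 2:2 3:3 4:4 6:6 12:12  a_12=28
[q^13] f(1)=1,f(13)=13 ⇒ 14
n=14: 14·1 7·2 2·7 1·14  f→[14+7+2+1]=24
n=15: 15·1 5·3 3·5 1·15  f→[15+5+3+1]=24
[q^16] f(1)=1,f(2)=2,f(4)=4,f(8)=8,f(16)=16 ⇒ 31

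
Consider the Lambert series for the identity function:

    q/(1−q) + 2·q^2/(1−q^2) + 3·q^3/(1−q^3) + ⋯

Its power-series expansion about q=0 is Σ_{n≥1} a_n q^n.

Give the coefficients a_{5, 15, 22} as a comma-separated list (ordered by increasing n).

q^5  k|5↦f(k): 5:5 1:1  a_5=6
[q^15] f(15)=15,f(5)=5,f(3)=3,f(1)=1 ⇒ 24
n=22: 1·22 2·11 11·2 22·1  f→[1+2+11+22]=36

6, 24, 36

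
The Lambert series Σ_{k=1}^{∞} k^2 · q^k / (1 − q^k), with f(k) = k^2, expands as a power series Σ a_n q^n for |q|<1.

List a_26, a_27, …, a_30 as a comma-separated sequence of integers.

850, 820, 1050, 842, 1300

[q^26] f(1)=1,f(2)=4,f(13)=169,f(26)=676 ⇒ 850
d|27:{27,9,3,1}  Σf=729+81+9+1=820
[q^28] f(1)=1,f(2)=4,f(4)=16,f(7)=49,f(14)=196,f(28)=784 ⇒ 1050
[q^29] f(1)=1,f(29)=841 ⇒ 842
q^30  k|30↦f(k): 30:900 15:225 10:100 6:36 5:25 3:9 2:4 1:1  a_30=1300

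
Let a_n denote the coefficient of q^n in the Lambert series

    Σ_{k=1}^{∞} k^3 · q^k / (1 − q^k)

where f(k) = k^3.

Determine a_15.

a_15 = 3528

[q^15] f(15)=3375,f(5)=125,f(3)=27,f(1)=1 ⇒ 3528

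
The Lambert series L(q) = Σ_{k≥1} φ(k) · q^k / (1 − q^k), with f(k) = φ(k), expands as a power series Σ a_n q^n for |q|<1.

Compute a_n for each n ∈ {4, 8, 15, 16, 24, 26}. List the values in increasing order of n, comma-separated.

n=4: 4·1 2·2 1·4  φ→[2+1+1]=4
d|8:{8,4,2,1}  Σφ=4+2+1+1=8
n=15: 15·1 5·3 3·5 1·15  φ→[8+4+2+1]=15
[q^16] φ(16)=8,φ(8)=4,φ(4)=2,φ(2)=1,φ(1)=1 ⇒ 16
q^24  k|24↦φ(k): 24:8 12:4 8:4 6:2 4:2 3:2 2:1 1:1  a_24=24
[q^26] φ(26)=12,φ(13)=12,φ(2)=1,φ(1)=1 ⇒ 26

4, 8, 15, 16, 24, 26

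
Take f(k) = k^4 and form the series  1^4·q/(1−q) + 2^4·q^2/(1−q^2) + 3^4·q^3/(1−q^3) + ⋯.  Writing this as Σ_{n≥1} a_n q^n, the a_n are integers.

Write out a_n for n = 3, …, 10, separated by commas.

82, 273, 626, 1394, 2402, 4369, 6643, 10642

d|3:{1,3}  Σf=1+81=82
n=4: 1·4 2·2 4·1  f→[1+16+256]=273
q^5  k|5↦f(k): 1:1 5:625  a_5=626
n=6: 6·1 3·2 2·3 1·6  f→[1296+81+16+1]=1394
n=7: 7·1 1·7  f→[2401+1]=2402
[q^8] f(8)=4096,f(4)=256,f(2)=16,f(1)=1 ⇒ 4369
d|9:{9,3,1}  Σf=6561+81+1=6643
n=10: 1·10 2·5 5·2 10·1  f→[1+16+625+10000]=10642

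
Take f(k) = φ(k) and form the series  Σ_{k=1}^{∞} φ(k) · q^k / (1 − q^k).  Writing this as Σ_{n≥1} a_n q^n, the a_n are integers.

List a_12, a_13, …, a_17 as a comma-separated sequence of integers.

d|12:{12,6,4,3,2,1}  Σφ=4+2+2+2+1+1=12
d|13:{13,1}  Σφ=12+1=13
n=14: 1·14 2·7 7·2 14·1  φ→[1+1+6+6]=14
[q^15] φ(15)=8,φ(5)=4,φ(3)=2,φ(1)=1 ⇒ 15
q^16  k|16↦φ(k): 16:8 8:4 4:2 2:1 1:1  a_16=16
q^17  k|17↦φ(k): 17:16 1:1  a_17=17

12, 13, 14, 15, 16, 17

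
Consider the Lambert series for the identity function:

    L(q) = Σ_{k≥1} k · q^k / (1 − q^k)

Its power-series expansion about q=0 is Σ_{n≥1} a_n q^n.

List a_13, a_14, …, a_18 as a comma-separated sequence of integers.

q^13  k|13↦f(k): 13:13 1:1  a_13=14
[q^14] f(14)=14,f(7)=7,f(2)=2,f(1)=1 ⇒ 24
d|15:{1,3,5,15}  Σf=1+3+5+15=24
[q^16] f(16)=16,f(8)=8,f(4)=4,f(2)=2,f(1)=1 ⇒ 31
d|17:{17,1}  Σf=17+1=18
d|18:{1,2,3,6,9,18}  Σf=1+2+3+6+9+18=39

14, 24, 24, 31, 18, 39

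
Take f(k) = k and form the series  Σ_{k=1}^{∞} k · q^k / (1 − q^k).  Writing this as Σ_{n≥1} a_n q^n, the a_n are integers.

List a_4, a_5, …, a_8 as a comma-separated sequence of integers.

n=4: 4·1 2·2 1·4  f→[4+2+1]=7
q^5  k|5↦f(k): 5:5 1:1  a_5=6
[q^6] f(1)=1,f(2)=2,f(3)=3,f(6)=6 ⇒ 12
[q^7] f(1)=1,f(7)=7 ⇒ 8
d|8:{1,2,4,8}  Σf=1+2+4+8=15

7, 6, 12, 8, 15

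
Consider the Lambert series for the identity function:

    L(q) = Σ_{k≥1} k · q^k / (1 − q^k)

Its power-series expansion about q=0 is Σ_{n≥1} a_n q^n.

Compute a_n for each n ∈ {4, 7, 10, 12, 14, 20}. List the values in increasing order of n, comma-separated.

d|4:{1,2,4}  Σf=1+2+4=7
n=7: 7·1 1·7  f→[7+1]=8
d|10:{10,5,2,1}  Σf=10+5+2+1=18
[q^12] f(12)=12,f(6)=6,f(4)=4,f(3)=3,f(2)=2,f(1)=1 ⇒ 28
d|14:{1,2,7,14}  Σf=1+2+7+14=24
[q^20] f(20)=20,f(10)=10,f(5)=5,f(4)=4,f(2)=2,f(1)=1 ⇒ 42

7, 8, 18, 28, 24, 42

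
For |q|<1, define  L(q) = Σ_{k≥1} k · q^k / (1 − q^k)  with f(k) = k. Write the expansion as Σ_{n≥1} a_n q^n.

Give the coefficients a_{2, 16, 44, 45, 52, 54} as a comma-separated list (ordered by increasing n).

3, 31, 84, 78, 98, 120

n=2: 1·2 2·1  f→[1+2]=3
q^16  k|16↦f(k): 16:16 8:8 4:4 2:2 1:1  a_16=31
n=44: 44·1 22·2 11·4 4·11 2·22 1·44  f→[44+22+11+4+2+1]=84
n=45: 1·45 3·15 5·9 9·5 15·3 45·1  f→[1+3+5+9+15+45]=78
q^52  k|52↦f(k): 1:1 2:2 4:4 13:13 26:26 52:52  a_52=98
[q^54] f(54)=54,f(27)=27,f(18)=18,f(9)=9,f(6)=6,f(3)=3,f(2)=2,f(1)=1 ⇒ 120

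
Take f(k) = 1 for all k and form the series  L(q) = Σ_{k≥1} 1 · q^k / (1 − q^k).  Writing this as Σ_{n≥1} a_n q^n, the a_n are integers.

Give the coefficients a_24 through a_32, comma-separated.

n=24: 24·1 12·2 8·3 6·4 4·6 3·8 2·12 1·24  f→[1+1+1+1+1+1+1+1]=8
d|25:{25,5,1}  Σf=1+1+1=3
[q^26] f(1)=1,f(2)=1,f(13)=1,f(26)=1 ⇒ 4
n=27: 1·27 3·9 9·3 27·1  f→[1+1+1+1]=4
d|28:{28,14,7,4,2,1}  Σf=1+1+1+1+1+1=6
d|29:{29,1}  Σf=1+1=2
n=30: 1·30 2·15 3·10 5·6 6·5 10·3 15·2 30·1  f→[1+1+1+1+1+1+1+1]=8
q^31  k|31↦f(k): 1:1 31:1  a_31=2
q^32  k|32↦f(k): 1:1 2:1 4:1 8:1 16:1 32:1  a_32=6

8, 3, 4, 4, 6, 2, 8, 2, 6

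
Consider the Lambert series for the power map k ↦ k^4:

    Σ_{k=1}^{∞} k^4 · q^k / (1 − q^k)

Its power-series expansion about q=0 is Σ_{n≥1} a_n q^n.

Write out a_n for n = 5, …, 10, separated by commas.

626, 1394, 2402, 4369, 6643, 10642

q^5  k|5↦f(k): 1:1 5:625  a_5=626
q^6  k|6↦f(k): 6:1296 3:81 2:16 1:1  a_6=1394
q^7  k|7↦f(k): 7:2401 1:1  a_7=2402
[q^8] f(8)=4096,f(4)=256,f(2)=16,f(1)=1 ⇒ 4369
q^9  k|9↦f(k): 1:1 3:81 9:6561  a_9=6643
[q^10] f(10)=10000,f(5)=625,f(2)=16,f(1)=1 ⇒ 10642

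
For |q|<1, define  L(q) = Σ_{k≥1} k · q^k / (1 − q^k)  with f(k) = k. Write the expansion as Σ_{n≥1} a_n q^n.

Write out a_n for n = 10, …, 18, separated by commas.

18, 12, 28, 14, 24, 24, 31, 18, 39

n=10: 10·1 5·2 2·5 1·10  f→[10+5+2+1]=18
d|11:{11,1}  Σf=11+1=12
[q^12] f(1)=1,f(2)=2,f(3)=3,f(4)=4,f(6)=6,f(12)=12 ⇒ 28
n=13: 13·1 1·13  f→[13+1]=14
d|14:{1,2,7,14}  Σf=1+2+7+14=24
n=15: 15·1 5·3 3·5 1·15  f→[15+5+3+1]=24
[q^16] f(1)=1,f(2)=2,f(4)=4,f(8)=8,f(16)=16 ⇒ 31
[q^17] f(1)=1,f(17)=17 ⇒ 18
n=18: 1·18 2·9 3·6 6·3 9·2 18·1  f→[1+2+3+6+9+18]=39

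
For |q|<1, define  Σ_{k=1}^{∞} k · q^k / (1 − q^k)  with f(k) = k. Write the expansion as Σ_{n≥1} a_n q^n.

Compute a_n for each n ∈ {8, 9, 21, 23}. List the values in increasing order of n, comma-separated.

15, 13, 32, 24

q^8  k|8↦f(k): 8:8 4:4 2:2 1:1  a_8=15
d|9:{1,3,9}  Σf=1+3+9=13
[q^21] f(21)=21,f(7)=7,f(3)=3,f(1)=1 ⇒ 32
d|23:{1,23}  Σf=1+23=24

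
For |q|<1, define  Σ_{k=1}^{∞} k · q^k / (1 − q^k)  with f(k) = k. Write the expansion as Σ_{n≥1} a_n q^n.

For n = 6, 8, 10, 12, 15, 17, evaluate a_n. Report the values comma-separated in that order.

12, 15, 18, 28, 24, 18

[q^6] f(6)=6,f(3)=3,f(2)=2,f(1)=1 ⇒ 12
d|8:{1,2,4,8}  Σf=1+2+4+8=15
n=10: 1·10 2·5 5·2 10·1  f→[1+2+5+10]=18
n=12: 12·1 6·2 4·3 3·4 2·6 1·12  f→[12+6+4+3+2+1]=28
[q^15] f(15)=15,f(5)=5,f(3)=3,f(1)=1 ⇒ 24
[q^17] f(17)=17,f(1)=1 ⇒ 18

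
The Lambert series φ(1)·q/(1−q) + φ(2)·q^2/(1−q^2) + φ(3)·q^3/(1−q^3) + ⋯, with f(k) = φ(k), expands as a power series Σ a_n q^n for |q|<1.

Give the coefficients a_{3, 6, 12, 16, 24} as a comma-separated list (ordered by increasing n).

q^3  k|3↦φ(k): 1:1 3:2  a_3=3
d|6:{1,2,3,6}  Σφ=1+1+2+2=6
[q^12] φ(1)=1,φ(2)=1,φ(3)=2,φ(4)=2,φ(6)=2,φ(12)=4 ⇒ 12
n=16: 1·16 2·8 4·4 8·2 16·1  φ→[1+1+2+4+8]=16
[q^24] φ(1)=1,φ(2)=1,φ(3)=2,φ(4)=2,φ(6)=2,φ(8)=4,φ(12)=4,φ(24)=8 ⇒ 24

3, 6, 12, 16, 24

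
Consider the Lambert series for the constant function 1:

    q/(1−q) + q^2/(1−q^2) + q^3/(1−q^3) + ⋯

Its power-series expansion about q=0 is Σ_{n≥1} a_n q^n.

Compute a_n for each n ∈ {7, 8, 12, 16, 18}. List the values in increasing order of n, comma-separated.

2, 4, 6, 5, 6

d|7:{7,1}  Σf=1+1=2
[q^8] f(1)=1,f(2)=1,f(4)=1,f(8)=1 ⇒ 4
n=12: 12·1 6·2 4·3 3·4 2·6 1·12  f→[1+1+1+1+1+1]=6
q^16  k|16↦f(k): 16:1 8:1 4:1 2:1 1:1  a_16=5
d|18:{18,9,6,3,2,1}  Σf=1+1+1+1+1+1=6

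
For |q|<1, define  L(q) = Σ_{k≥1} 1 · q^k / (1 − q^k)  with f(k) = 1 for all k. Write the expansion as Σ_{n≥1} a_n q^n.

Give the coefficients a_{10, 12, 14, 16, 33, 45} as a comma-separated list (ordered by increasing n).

4, 6, 4, 5, 4, 6

[q^10] f(1)=1,f(2)=1,f(5)=1,f(10)=1 ⇒ 4
n=12: 1·12 2·6 3·4 4·3 6·2 12·1  f→[1+1+1+1+1+1]=6
d|14:{14,7,2,1}  Σf=1+1+1+1=4
[q^16] f(16)=1,f(8)=1,f(4)=1,f(2)=1,f(1)=1 ⇒ 5
[q^33] f(1)=1,f(3)=1,f(11)=1,f(33)=1 ⇒ 4
q^45  k|45↦f(k): 1:1 3:1 5:1 9:1 15:1 45:1  a_45=6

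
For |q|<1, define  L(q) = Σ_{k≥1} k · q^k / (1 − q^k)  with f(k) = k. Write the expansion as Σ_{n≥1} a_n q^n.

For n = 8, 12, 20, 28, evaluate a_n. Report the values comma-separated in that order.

15, 28, 42, 56

n=8: 1·8 2·4 4·2 8·1  f→[1+2+4+8]=15
[q^12] f(1)=1,f(2)=2,f(3)=3,f(4)=4,f(6)=6,f(12)=12 ⇒ 28
q^20  k|20↦f(k): 1:1 2:2 4:4 5:5 10:10 20:20  a_20=42
n=28: 28·1 14·2 7·4 4·7 2·14 1·28  f→[28+14+7+4+2+1]=56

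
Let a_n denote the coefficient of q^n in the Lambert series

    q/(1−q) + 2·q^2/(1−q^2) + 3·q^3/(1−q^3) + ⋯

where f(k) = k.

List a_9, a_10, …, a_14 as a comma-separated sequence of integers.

13, 18, 12, 28, 14, 24

q^9  k|9↦f(k): 9:9 3:3 1:1  a_9=13
n=10: 1·10 2·5 5·2 10·1  f→[1+2+5+10]=18
q^11  k|11↦f(k): 11:11 1:1  a_11=12
n=12: 1·12 2·6 3·4 4·3 6·2 12·1  f→[1+2+3+4+6+12]=28
q^13  k|13↦f(k): 13:13 1:1  a_13=14
q^14  k|14↦f(k): 1:1 2:2 7:7 14:14  a_14=24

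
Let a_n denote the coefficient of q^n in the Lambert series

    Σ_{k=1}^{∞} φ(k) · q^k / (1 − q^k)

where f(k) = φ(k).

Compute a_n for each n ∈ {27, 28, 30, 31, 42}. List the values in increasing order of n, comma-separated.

q^27  k|27↦φ(k): 1:1 3:2 9:6 27:18  a_27=27
n=28: 1·28 2·14 4·7 7·4 14·2 28·1  φ→[1+1+2+6+6+12]=28
q^30  k|30↦φ(k): 30:8 15:8 10:4 6:2 5:4 3:2 2:1 1:1  a_30=30
d|31:{31,1}  Σφ=30+1=31
q^42  k|42↦φ(k): 1:1 2:1 3:2 6:2 7:6 14:6 21:12 42:12  a_42=42

27, 28, 30, 31, 42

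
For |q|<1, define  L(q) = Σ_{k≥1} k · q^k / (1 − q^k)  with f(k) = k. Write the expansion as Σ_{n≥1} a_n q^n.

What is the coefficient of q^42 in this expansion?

a_42 = 96

q^42  k|42↦f(k): 42:42 21:21 14:14 7:7 6:6 3:3 2:2 1:1  a_42=96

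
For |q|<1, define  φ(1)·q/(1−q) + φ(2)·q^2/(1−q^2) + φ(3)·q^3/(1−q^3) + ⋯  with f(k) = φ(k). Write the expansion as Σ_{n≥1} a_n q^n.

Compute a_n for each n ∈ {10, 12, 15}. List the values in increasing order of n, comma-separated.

d|10:{10,5,2,1}  Σφ=4+4+1+1=10
d|12:{12,6,4,3,2,1}  Σφ=4+2+2+2+1+1=12
n=15: 15·1 5·3 3·5 1·15  φ→[8+4+2+1]=15

10, 12, 15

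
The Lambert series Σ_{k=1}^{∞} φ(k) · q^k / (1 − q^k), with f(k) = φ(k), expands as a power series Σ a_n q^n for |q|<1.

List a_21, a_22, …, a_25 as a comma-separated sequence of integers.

[q^21] φ(1)=1,φ(3)=2,φ(7)=6,φ(21)=12 ⇒ 21
q^22  k|22↦φ(k): 1:1 2:1 11:10 22:10  a_22=22
q^23  k|23↦φ(k): 1:1 23:22  a_23=23
n=24: 1·24 2·12 3·8 4·6 6·4 8·3 12·2 24·1  φ→[1+1+2+2+2+4+4+8]=24
d|25:{1,5,25}  Σφ=1+4+20=25

21, 22, 23, 24, 25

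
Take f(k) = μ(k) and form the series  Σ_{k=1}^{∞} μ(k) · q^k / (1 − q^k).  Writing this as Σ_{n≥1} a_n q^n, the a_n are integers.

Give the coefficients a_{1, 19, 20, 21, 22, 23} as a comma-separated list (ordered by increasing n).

1, 0, 0, 0, 0, 0

[q^1] μ(1)=1 ⇒ 1
d|19:{1,19}  Σμ=1+(-1)=0
q^20  k|20↦μ(k): 20:0 10:1 5:-1 4:0 2:-1 1:1  a_20=0
[q^21] μ(21)=1,μ(7)=-1,μ(3)=-1,μ(1)=1 ⇒ 0
[q^22] μ(1)=1,μ(2)=-1,μ(11)=-1,μ(22)=1 ⇒ 0
q^23  k|23↦μ(k): 1:1 23:-1  a_23=0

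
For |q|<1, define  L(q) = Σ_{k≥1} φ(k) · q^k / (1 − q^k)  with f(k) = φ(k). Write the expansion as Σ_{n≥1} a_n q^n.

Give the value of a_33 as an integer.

[q^33] φ(1)=1,φ(3)=2,φ(11)=10,φ(33)=20 ⇒ 33

a_33 = 33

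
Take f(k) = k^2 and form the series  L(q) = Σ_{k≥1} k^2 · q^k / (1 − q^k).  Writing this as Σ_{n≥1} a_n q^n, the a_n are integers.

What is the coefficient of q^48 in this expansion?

q^48  k|48↦f(k): 48:2304 24:576 16:256 12:144 8:64 6:36 4:16 3:9 2:4 1:1  a_48=3410

a_48 = 3410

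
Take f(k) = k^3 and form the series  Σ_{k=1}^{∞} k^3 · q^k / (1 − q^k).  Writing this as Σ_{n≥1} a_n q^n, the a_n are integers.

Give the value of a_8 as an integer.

a_8 = 585

[q^8] f(1)=1,f(2)=8,f(4)=64,f(8)=512 ⇒ 585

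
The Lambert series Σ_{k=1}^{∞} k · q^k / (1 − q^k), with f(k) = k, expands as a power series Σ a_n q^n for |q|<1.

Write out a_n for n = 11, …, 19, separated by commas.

12, 28, 14, 24, 24, 31, 18, 39, 20

[q^11] f(11)=11,f(1)=1 ⇒ 12
d|12:{1,2,3,4,6,12}  Σf=1+2+3+4+6+12=28
n=13: 13·1 1·13  f→[13+1]=14
q^14  k|14↦f(k): 1:1 2:2 7:7 14:14  a_14=24
q^15  k|15↦f(k): 1:1 3:3 5:5 15:15  a_15=24
n=16: 1·16 2·8 4·4 8·2 16·1  f→[1+2+4+8+16]=31
q^17  k|17↦f(k): 17:17 1:1  a_17=18
[q^18] f(1)=1,f(2)=2,f(3)=3,f(6)=6,f(9)=9,f(18)=18 ⇒ 39
q^19  k|19↦f(k): 19:19 1:1  a_19=20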